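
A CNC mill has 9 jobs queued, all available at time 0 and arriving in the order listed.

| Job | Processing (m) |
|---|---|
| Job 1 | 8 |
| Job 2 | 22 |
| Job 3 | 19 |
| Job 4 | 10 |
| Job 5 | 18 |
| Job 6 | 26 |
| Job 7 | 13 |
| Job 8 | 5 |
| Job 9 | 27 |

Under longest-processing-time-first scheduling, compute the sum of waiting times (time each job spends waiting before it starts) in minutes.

LPT (decreasing processing time): Job 9 Job 6 Job 2 Job 3 Job 5 Job 7 Job 4 Job 1 Job 8.
Job 9: waits 0, runs 0→27
Job 6: waits 27, runs 27→53
Job 2: waits 53, runs 53→75
Job 3: waits 75, runs 75→94
Job 5: waits 94, runs 94→112
Job 7: waits 112, runs 112→125
Job 4: waits 125, runs 125→135
Job 1: waits 135, runs 135→143
Job 8: waits 143, runs 143→148
Sum = 0+27+53+75+94+112+125+135+143 = 764.

764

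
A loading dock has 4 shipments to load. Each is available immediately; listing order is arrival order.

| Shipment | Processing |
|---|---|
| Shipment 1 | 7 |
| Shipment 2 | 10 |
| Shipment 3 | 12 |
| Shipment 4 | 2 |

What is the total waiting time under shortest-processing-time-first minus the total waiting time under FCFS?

SPT (increasing processing time): Shipment 4 Shipment 1 Shipment 2 Shipment 3.
Shipment 4: waits 0, runs 0→2
Shipment 1: waits 2, runs 2→9
Shipment 2: waits 9, runs 9→19
Shipment 3: waits 19, runs 19→31
Sum = 0+2+9+19 = 30.
FIFO (arrival order): Shipment 1 Shipment 2 Shipment 3 Shipment 4.
Shipment 1: waits 0, runs 0→7
Shipment 2: waits 7, runs 7→17
Shipment 3: waits 17, runs 17→29
Shipment 4: waits 29, runs 29→31
Sum = 0+7+17+29 = 53.
Difference = 30 − 53 = -23.

-23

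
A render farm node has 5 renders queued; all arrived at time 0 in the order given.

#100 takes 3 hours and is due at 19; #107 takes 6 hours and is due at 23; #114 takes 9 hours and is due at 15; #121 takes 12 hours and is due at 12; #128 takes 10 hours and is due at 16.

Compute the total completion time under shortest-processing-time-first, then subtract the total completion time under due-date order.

SPT (increasing processing time): #100 #107 #114 #128 #121.
#100: 0→3
#107: 3→9
#114: 9→18
#128: 18→28
#121: 28→40
Sum = 3+9+18+28+40 = 98.
EDD (increasing due date): #121 #114 #128 #100 #107.
#121: 0→12
#114: 12→21
#128: 21→31
#100: 31→34
#107: 34→40
Sum = 12+21+31+34+40 = 138.
Difference = 98 − 138 = -40.

-40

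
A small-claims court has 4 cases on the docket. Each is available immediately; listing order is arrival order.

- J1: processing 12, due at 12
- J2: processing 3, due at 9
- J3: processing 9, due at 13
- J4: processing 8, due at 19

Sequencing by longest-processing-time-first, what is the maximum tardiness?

23

LPT (decreasing processing time): J1 J3 J4 J2.
J1: 0→12, due 12, tardiness 0
J3: 12→21, due 13, tardiness 8
J4: 21→29, due 19, tardiness 10
J2: 29→32, due 9, tardiness 23
Maximum = 23.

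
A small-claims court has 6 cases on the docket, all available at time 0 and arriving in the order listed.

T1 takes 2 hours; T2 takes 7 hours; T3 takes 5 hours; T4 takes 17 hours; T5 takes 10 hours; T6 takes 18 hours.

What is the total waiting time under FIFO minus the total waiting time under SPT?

FIFO (arrival order): T1 T2 T3 T4 T5 T6.
T1: waits 0, runs 0→2
T2: waits 2, runs 2→9
T3: waits 9, runs 9→14
T4: waits 14, runs 14→31
T5: waits 31, runs 31→41
T6: waits 41, runs 41→59
Sum = 0+2+9+14+31+41 = 97.
SPT (increasing processing time): T1 T3 T2 T5 T4 T6.
T1: waits 0, runs 0→2
T3: waits 2, runs 2→7
T2: waits 7, runs 7→14
T5: waits 14, runs 14→24
T4: waits 24, runs 24→41
T6: waits 41, runs 41→59
Sum = 0+2+7+14+24+41 = 88.
Difference = 97 − 88 = 9.

9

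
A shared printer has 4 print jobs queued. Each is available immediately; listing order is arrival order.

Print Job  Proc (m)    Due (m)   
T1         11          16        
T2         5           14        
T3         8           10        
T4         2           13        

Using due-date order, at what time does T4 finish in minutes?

EDD (increasing due date): T3 T4 T2 T1.
T3: 0→8
T4: 8→10

10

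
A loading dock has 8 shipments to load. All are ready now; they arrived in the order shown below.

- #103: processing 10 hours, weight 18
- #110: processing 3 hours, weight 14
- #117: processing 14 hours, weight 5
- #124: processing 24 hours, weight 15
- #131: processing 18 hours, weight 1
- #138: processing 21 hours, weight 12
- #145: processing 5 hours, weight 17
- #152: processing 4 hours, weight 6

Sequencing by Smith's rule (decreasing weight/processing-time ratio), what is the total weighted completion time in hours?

WSPT (decreasing weight/processing-time ratio): #110 #145 #103 #152 #124 #138 #117 #131.
#110: finishes 3, weight 14, w·C = 42
#145: finishes 8, weight 17, w·C = 136
#103: finishes 18, weight 18, w·C = 324
#152: finishes 22, weight 6, w·C = 132
#124: finishes 46, weight 15, w·C = 690
#138: finishes 67, weight 12, w·C = 804
#117: finishes 81, weight 5, w·C = 405
#131: finishes 99, weight 1, w·C = 99
Sum = 42+136+324+132+690+804+405+99 = 2632.

2632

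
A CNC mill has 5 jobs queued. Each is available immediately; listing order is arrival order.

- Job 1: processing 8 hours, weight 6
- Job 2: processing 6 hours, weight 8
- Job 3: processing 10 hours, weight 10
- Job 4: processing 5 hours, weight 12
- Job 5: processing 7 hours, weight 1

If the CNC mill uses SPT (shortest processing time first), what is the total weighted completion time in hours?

SPT (increasing processing time): Job 4 Job 2 Job 5 Job 1 Job 3.
Job 4: finishes 5, weight 12, w·C = 60
Job 2: finishes 11, weight 8, w·C = 88
Job 5: finishes 18, weight 1, w·C = 18
Job 1: finishes 26, weight 6, w·C = 156
Job 3: finishes 36, weight 10, w·C = 360
Sum = 60+88+18+156+360 = 682.

682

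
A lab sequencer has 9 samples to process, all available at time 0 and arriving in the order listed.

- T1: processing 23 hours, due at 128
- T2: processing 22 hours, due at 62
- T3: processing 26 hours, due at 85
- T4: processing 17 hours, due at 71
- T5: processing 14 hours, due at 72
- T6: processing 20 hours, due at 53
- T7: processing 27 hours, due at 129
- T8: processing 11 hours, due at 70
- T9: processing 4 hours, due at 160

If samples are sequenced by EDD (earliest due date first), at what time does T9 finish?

164

EDD (increasing due date): T6 T2 T8 T4 T5 T3 T1 T7 T9.
T6: 0→20
T2: 20→42
T8: 42→53
T4: 53→70
T5: 70→84
T3: 84→110
T1: 110→133
T7: 133→160
T9: 160→164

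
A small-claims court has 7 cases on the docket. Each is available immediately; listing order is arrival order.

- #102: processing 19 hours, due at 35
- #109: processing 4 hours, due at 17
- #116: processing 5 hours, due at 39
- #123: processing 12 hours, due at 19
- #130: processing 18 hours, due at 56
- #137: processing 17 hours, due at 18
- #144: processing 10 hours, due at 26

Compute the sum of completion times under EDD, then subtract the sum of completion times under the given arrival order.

EDD (increasing due date): #109 #137 #123 #144 #102 #116 #130.
#109: 0→4
#137: 4→21
#123: 21→33
#144: 33→43
#102: 43→62
#116: 62→67
#130: 67→85
Sum = 4+21+33+43+62+67+85 = 315.
FIFO (arrival order): #102 #109 #116 #123 #130 #137 #144.
#102: 0→19
#109: 19→23
#116: 23→28
#123: 28→40
#130: 40→58
#137: 58→75
#144: 75→85
Sum = 19+23+28+40+58+75+85 = 328.
Difference = 315 − 328 = -13.

-13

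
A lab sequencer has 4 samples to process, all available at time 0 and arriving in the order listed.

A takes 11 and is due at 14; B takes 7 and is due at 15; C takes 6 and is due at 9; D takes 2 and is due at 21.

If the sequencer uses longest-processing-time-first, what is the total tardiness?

23

LPT (decreasing processing time): A B C D.
A: 0→11, due 14, tardiness 0
B: 11→18, due 15, tardiness 3
C: 18→24, due 9, tardiness 15
D: 24→26, due 21, tardiness 5
Sum = 0+3+15+5 = 23.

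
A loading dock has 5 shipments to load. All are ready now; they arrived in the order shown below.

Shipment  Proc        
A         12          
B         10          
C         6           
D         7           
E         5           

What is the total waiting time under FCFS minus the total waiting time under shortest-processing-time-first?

FIFO (arrival order): A B C D E.
A: waits 0, runs 0→12
B: waits 12, runs 12→22
C: waits 22, runs 22→28
D: waits 28, runs 28→35
E: waits 35, runs 35→40
Sum = 0+12+22+28+35 = 97.
SPT (increasing processing time): E C D B A.
E: waits 0, runs 0→5
C: waits 5, runs 5→11
D: waits 11, runs 11→18
B: waits 18, runs 18→28
A: waits 28, runs 28→40
Sum = 0+5+11+18+28 = 62.
Difference = 97 − 62 = 35.

35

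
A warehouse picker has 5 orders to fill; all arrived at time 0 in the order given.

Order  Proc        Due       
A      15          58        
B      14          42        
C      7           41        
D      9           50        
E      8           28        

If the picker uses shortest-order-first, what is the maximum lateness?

SPT (increasing processing time): C E D B A.
C: 0→7, due 41, lateness -34
E: 7→15, due 28, lateness -13
D: 15→24, due 50, lateness -26
B: 24→38, due 42, lateness -4
A: 38→53, due 58, lateness -5
Maximum = -4.

-4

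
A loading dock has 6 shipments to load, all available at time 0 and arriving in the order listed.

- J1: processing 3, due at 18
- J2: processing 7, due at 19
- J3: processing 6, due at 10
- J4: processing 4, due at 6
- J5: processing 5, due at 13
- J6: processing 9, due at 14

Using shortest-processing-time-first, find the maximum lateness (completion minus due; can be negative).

SPT (increasing processing time): J1 J4 J5 J3 J2 J6.
J1: 0→3, due 18, lateness -15
J4: 3→7, due 6, lateness 1
J5: 7→12, due 13, lateness -1
J3: 12→18, due 10, lateness 8
J2: 18→25, due 19, lateness 6
J6: 25→34, due 14, lateness 20
Maximum = 20.

20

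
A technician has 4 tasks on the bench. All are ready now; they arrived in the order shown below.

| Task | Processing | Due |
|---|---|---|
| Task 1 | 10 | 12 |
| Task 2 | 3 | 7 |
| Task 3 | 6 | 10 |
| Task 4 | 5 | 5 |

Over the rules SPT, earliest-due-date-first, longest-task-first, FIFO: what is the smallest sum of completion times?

SPT (increasing processing time): Task 2 Task 4 Task 3 Task 1.
Task 2: 0→3
Task 4: 3→8
Task 3: 8→14
Task 1: 14→24
Sum = 3+8+14+24 = 49.
EDD (increasing due date): Task 4 Task 2 Task 3 Task 1.
Task 4: 0→5
Task 2: 5→8
Task 3: 8→14
Task 1: 14→24
Sum = 5+8+14+24 = 51.
LPT (decreasing processing time): Task 1 Task 3 Task 4 Task 2.
Task 1: 0→10
Task 3: 10→16
Task 4: 16→21
Task 2: 21→24
Sum = 10+16+21+24 = 71.
FIFO (arrival order): Task 1 Task 2 Task 3 Task 4.
Task 1: 0→10
Task 2: 10→13
Task 3: 13→19
Task 4: 19→24
Sum = 10+13+19+24 = 66.
SPT 49, EDD 51, LPT 71, FIFO 66 → minimum 49.

49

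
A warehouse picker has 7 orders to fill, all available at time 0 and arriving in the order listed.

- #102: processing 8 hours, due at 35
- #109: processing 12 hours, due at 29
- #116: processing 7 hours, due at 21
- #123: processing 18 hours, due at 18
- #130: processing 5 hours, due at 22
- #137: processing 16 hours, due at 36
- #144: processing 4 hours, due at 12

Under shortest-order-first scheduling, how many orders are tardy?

3

SPT (increasing processing time): #144 #130 #116 #102 #109 #137 #123.
#144: 0→4, due 12, tardiness 0
#130: 4→9, due 22, tardiness 0
#116: 9→16, due 21, tardiness 0
#102: 16→24, due 35, tardiness 0
#109: 24→36, due 29, tardiness 7
#137: 36→52, due 36, tardiness 16
#123: 52→70, due 18, tardiness 52
Late orders: 3.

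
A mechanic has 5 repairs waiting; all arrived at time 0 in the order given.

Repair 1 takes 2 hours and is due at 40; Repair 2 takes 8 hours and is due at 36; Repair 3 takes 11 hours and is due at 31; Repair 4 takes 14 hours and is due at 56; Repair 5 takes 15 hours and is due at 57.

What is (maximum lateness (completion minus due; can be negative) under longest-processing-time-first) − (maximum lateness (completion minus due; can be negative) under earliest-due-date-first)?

LPT (decreasing processing time): Repair 5 Repair 4 Repair 3 Repair 2 Repair 1.
Repair 5: 0→15, due 57, lateness -42
Repair 4: 15→29, due 56, lateness -27
Repair 3: 29→40, due 31, lateness 9
Repair 2: 40→48, due 36, lateness 12
Repair 1: 48→50, due 40, lateness 10
Maximum = 12.
EDD (increasing due date): Repair 3 Repair 2 Repair 1 Repair 4 Repair 5.
Repair 3: 0→11, due 31, lateness -20
Repair 2: 11→19, due 36, lateness -17
Repair 1: 19→21, due 40, lateness -19
Repair 4: 21→35, due 56, lateness -21
Repair 5: 35→50, due 57, lateness -7
Maximum = -7.
Difference = 12 − -7 = 19.

19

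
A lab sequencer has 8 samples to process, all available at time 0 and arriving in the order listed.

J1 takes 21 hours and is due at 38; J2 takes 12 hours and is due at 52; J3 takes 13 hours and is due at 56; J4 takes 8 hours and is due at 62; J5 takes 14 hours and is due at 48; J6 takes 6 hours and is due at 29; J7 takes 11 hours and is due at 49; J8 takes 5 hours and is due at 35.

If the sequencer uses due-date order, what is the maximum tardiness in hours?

EDD (increasing due date): J6 J8 J1 J5 J7 J2 J3 J4.
J6: 0→6, due 29, tardiness 0
J8: 6→11, due 35, tardiness 0
J1: 11→32, due 38, tardiness 0
J5: 32→46, due 48, tardiness 0
J7: 46→57, due 49, tardiness 8
J2: 57→69, due 52, tardiness 17
J3: 69→82, due 56, tardiness 26
J4: 82→90, due 62, tardiness 28
Maximum = 28.

28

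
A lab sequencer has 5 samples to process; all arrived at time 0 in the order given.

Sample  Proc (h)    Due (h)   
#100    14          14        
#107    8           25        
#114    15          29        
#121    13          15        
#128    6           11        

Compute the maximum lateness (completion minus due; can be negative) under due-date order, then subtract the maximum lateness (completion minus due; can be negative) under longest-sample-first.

-18

EDD (increasing due date): #128 #100 #121 #107 #114.
#128: 0→6, due 11, lateness -5
#100: 6→20, due 14, lateness 6
#121: 20→33, due 15, lateness 18
#107: 33→41, due 25, lateness 16
#114: 41→56, due 29, lateness 27
Maximum = 27.
LPT (decreasing processing time): #114 #100 #121 #107 #128.
#114: 0→15, due 29, lateness -14
#100: 15→29, due 14, lateness 15
#121: 29→42, due 15, lateness 27
#107: 42→50, due 25, lateness 25
#128: 50→56, due 11, lateness 45
Maximum = 45.
Difference = 27 − 45 = -18.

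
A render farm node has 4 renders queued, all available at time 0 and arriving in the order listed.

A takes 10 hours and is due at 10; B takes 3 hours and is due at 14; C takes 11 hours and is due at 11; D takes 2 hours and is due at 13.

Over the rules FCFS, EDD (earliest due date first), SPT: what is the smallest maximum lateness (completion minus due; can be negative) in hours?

FIFO (arrival order): A B C D.
A: 0→10, due 10, lateness 0
B: 10→13, due 14, lateness -1
C: 13→24, due 11, lateness 13
D: 24→26, due 13, lateness 13
Maximum = 13.
EDD (increasing due date): A C D B.
A: 0→10, due 10, lateness 0
C: 10→21, due 11, lateness 10
D: 21→23, due 13, lateness 10
B: 23→26, due 14, lateness 12
Maximum = 12.
SPT (increasing processing time): D B A C.
D: 0→2, due 13, lateness -11
B: 2→5, due 14, lateness -9
A: 5→15, due 10, lateness 5
C: 15→26, due 11, lateness 15
Maximum = 15.
FIFO 13, EDD 12, SPT 15 → minimum 12.

12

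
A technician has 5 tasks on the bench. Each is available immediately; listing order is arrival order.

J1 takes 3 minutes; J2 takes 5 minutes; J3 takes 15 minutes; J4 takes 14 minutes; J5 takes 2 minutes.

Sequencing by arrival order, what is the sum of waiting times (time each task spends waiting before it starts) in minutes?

71

FIFO (arrival order): J1 J2 J3 J4 J5.
J1: waits 0, runs 0→3
J2: waits 3, runs 3→8
J3: waits 8, runs 8→23
J4: waits 23, runs 23→37
J5: waits 37, runs 37→39
Sum = 0+3+8+23+37 = 71.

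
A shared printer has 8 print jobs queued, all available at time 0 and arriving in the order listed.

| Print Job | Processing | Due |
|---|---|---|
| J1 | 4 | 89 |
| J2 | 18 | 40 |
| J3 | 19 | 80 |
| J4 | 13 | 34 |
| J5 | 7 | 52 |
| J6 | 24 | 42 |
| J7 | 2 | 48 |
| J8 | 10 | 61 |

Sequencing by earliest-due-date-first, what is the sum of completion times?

EDD (increasing due date): J4 J2 J6 J7 J5 J8 J3 J1.
J4: 0→13
J2: 13→31
J6: 31→55
J7: 55→57
J5: 57→64
J8: 64→74
J3: 74→93
J1: 93→97
Sum = 13+31+55+57+64+74+93+97 = 484.

484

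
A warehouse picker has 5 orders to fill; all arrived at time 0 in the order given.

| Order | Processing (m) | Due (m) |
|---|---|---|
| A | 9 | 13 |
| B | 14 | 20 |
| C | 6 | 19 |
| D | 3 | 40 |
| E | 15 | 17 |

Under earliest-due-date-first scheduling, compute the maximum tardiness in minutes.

EDD (increasing due date): A E C B D.
A: 0→9, due 13, tardiness 0
E: 9→24, due 17, tardiness 7
C: 24→30, due 19, tardiness 11
B: 30→44, due 20, tardiness 24
D: 44→47, due 40, tardiness 7
Maximum = 24.

24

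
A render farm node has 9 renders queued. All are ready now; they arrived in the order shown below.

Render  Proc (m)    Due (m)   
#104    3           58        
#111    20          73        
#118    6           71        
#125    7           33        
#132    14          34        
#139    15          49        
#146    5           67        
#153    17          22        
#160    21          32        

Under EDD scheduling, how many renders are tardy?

EDD (increasing due date): #153 #160 #125 #132 #139 #104 #146 #118 #111.
#153: 0→17, due 22, tardiness 0
#160: 17→38, due 32, tardiness 6
#125: 38→45, due 33, tardiness 12
#132: 45→59, due 34, tardiness 25
#139: 59→74, due 49, tardiness 25
#104: 74→77, due 58, tardiness 19
#146: 77→82, due 67, tardiness 15
#118: 82→88, due 71, tardiness 17
#111: 88→108, due 73, tardiness 35
Late renders: 8.

8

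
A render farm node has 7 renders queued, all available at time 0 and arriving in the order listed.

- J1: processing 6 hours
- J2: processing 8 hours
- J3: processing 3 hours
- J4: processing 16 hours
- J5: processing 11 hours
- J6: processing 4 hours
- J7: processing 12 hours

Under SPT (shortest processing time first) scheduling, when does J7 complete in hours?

44

SPT (increasing processing time): J3 J6 J1 J2 J5 J7 J4.
J3: 0→3
J6: 3→7
J1: 7→13
J2: 13→21
J5: 21→32
J7: 32→44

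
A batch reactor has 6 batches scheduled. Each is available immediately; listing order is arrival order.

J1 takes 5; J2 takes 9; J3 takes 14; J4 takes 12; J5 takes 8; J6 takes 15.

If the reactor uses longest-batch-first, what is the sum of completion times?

LPT (decreasing processing time): J6 J3 J4 J2 J5 J1.
J6: 0→15
J3: 15→29
J4: 29→41
J2: 41→50
J5: 50→58
J1: 58→63
Sum = 15+29+41+50+58+63 = 256.

256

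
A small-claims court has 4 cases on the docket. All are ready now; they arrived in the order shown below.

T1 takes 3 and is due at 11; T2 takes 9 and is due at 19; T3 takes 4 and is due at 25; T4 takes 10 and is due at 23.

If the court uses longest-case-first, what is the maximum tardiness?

15

LPT (decreasing processing time): T4 T2 T3 T1.
T4: 0→10, due 23, tardiness 0
T2: 10→19, due 19, tardiness 0
T3: 19→23, due 25, tardiness 0
T1: 23→26, due 11, tardiness 15
Maximum = 15.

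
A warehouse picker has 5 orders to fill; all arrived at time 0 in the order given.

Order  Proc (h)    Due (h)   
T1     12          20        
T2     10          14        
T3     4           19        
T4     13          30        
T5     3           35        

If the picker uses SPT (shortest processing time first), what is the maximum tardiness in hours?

SPT (increasing processing time): T5 T3 T2 T1 T4.
T5: 0→3, due 35, tardiness 0
T3: 3→7, due 19, tardiness 0
T2: 7→17, due 14, tardiness 3
T1: 17→29, due 20, tardiness 9
T4: 29→42, due 30, tardiness 12
Maximum = 12.

12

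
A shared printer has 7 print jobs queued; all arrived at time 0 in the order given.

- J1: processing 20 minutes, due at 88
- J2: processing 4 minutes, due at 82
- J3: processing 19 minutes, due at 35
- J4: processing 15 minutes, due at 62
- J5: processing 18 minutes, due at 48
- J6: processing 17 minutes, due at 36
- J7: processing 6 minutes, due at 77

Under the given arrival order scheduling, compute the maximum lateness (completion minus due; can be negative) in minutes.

FIFO (arrival order): J1 J2 J3 J4 J5 J6 J7.
J1: 0→20, due 88, lateness -68
J2: 20→24, due 82, lateness -58
J3: 24→43, due 35, lateness 8
J4: 43→58, due 62, lateness -4
J5: 58→76, due 48, lateness 28
J6: 76→93, due 36, lateness 57
J7: 93→99, due 77, lateness 22
Maximum = 57.

57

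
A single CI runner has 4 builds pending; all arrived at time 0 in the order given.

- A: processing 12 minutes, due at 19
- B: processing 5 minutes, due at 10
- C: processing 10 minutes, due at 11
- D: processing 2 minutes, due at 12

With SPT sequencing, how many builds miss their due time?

2

SPT (increasing processing time): D B C A.
D: 0→2, due 12, tardiness 0
B: 2→7, due 10, tardiness 0
C: 7→17, due 11, tardiness 6
A: 17→29, due 19, tardiness 10
Late builds: 2.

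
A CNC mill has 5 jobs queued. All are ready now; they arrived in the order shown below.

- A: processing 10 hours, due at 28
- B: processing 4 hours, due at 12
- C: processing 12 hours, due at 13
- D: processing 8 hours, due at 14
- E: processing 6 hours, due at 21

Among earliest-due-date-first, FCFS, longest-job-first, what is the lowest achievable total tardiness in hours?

EDD (increasing due date): B C D E A.
B: 0→4, due 12, tardiness 0
C: 4→16, due 13, tardiness 3
D: 16→24, due 14, tardiness 10
E: 24→30, due 21, tardiness 9
A: 30→40, due 28, tardiness 12
Sum = 0+3+10+9+12 = 34.
FIFO (arrival order): A B C D E.
A: 0→10, due 28, tardiness 0
B: 10→14, due 12, tardiness 2
C: 14→26, due 13, tardiness 13
D: 26→34, due 14, tardiness 20
E: 34→40, due 21, tardiness 19
Sum = 0+2+13+20+19 = 54.
LPT (decreasing processing time): C A D E B.
C: 0→12, due 13, tardiness 0
A: 12→22, due 28, tardiness 0
D: 22→30, due 14, tardiness 16
E: 30→36, due 21, tardiness 15
B: 36→40, due 12, tardiness 28
Sum = 0+0+16+15+28 = 59.
EDD 34, FIFO 54, LPT 59 → minimum 34.

34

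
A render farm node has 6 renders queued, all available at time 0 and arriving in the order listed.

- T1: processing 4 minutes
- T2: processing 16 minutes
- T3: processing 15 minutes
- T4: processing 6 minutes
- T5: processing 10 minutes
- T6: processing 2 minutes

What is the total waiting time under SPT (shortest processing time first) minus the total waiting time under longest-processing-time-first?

SPT (increasing processing time): T6 T1 T4 T5 T3 T2.
T6: waits 0, runs 0→2
T1: waits 2, runs 2→6
T4: waits 6, runs 6→12
T5: waits 12, runs 12→22
T3: waits 22, runs 22→37
T2: waits 37, runs 37→53
Sum = 0+2+6+12+22+37 = 79.
LPT (decreasing processing time): T2 T3 T5 T4 T1 T6.
T2: waits 0, runs 0→16
T3: waits 16, runs 16→31
T5: waits 31, runs 31→41
T4: waits 41, runs 41→47
T1: waits 47, runs 47→51
T6: waits 51, runs 51→53
Sum = 0+16+31+41+47+51 = 186.
Difference = 79 − 186 = -107.

-107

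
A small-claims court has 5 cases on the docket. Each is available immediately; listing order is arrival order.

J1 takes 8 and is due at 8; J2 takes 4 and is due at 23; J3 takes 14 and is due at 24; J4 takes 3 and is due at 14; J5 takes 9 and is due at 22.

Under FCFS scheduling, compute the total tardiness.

33

FIFO (arrival order): J1 J2 J3 J4 J5.
J1: 0→8, due 8, tardiness 0
J2: 8→12, due 23, tardiness 0
J3: 12→26, due 24, tardiness 2
J4: 26→29, due 14, tardiness 15
J5: 29→38, due 22, tardiness 16
Sum = 0+0+2+15+16 = 33.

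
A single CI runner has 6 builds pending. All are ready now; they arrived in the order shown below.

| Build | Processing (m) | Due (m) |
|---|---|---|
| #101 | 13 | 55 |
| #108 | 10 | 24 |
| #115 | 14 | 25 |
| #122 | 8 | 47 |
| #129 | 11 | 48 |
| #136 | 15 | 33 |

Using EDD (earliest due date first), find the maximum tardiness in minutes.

16

EDD (increasing due date): #108 #115 #136 #122 #129 #101.
#108: 0→10, due 24, tardiness 0
#115: 10→24, due 25, tardiness 0
#136: 24→39, due 33, tardiness 6
#122: 39→47, due 47, tardiness 0
#129: 47→58, due 48, tardiness 10
#101: 58→71, due 55, tardiness 16
Maximum = 16.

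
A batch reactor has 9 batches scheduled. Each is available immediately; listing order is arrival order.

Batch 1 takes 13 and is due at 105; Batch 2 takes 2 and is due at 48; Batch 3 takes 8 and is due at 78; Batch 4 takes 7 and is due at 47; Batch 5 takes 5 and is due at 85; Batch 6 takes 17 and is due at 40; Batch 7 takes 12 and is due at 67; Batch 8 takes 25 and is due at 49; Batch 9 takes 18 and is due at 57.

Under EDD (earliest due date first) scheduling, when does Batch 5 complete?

EDD (increasing due date): Batch 6 Batch 4 Batch 2 Batch 8 Batch 9 Batch 7 Batch 3 Batch 5 Batch 1.
Batch 6: 0→17
Batch 4: 17→24
Batch 2: 24→26
Batch 8: 26→51
Batch 9: 51→69
Batch 7: 69→81
Batch 3: 81→89
Batch 5: 89→94

94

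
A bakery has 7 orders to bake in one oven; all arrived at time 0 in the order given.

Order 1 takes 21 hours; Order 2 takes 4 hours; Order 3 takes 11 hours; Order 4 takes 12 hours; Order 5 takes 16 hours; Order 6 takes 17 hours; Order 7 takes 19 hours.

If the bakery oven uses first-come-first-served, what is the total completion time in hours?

375

FIFO (arrival order): Order 1 Order 2 Order 3 Order 4 Order 5 Order 6 Order 7.
Order 1: 0→21
Order 2: 21→25
Order 3: 25→36
Order 4: 36→48
Order 5: 48→64
Order 6: 64→81
Order 7: 81→100
Sum = 21+25+36+48+64+81+100 = 375.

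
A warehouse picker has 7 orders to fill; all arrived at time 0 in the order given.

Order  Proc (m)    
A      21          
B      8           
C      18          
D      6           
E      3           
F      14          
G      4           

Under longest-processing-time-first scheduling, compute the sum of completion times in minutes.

LPT (decreasing processing time): A C F B D G E.
A: 0→21
C: 21→39
F: 39→53
B: 53→61
D: 61→67
G: 67→71
E: 71→74
Sum = 21+39+53+61+67+71+74 = 386.

386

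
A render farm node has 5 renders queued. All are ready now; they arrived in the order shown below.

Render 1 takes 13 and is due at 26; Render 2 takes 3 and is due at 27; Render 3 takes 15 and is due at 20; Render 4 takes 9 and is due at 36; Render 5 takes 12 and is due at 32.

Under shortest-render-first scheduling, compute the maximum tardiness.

32

SPT (increasing processing time): Render 2 Render 4 Render 5 Render 1 Render 3.
Render 2: 0→3, due 27, tardiness 0
Render 4: 3→12, due 36, tardiness 0
Render 5: 12→24, due 32, tardiness 0
Render 1: 24→37, due 26, tardiness 11
Render 3: 37→52, due 20, tardiness 32
Maximum = 32.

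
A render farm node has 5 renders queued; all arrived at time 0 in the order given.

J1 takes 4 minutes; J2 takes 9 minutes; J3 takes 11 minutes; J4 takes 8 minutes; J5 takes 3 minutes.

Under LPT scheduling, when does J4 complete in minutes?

LPT (decreasing processing time): J3 J2 J4 J1 J5.
J3: 0→11
J2: 11→20
J4: 20→28

28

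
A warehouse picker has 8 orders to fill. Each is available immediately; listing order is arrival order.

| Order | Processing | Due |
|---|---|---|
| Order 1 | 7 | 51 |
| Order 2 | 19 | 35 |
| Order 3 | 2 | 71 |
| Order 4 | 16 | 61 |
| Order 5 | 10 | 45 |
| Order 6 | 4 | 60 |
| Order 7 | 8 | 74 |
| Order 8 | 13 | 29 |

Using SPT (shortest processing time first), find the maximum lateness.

44

SPT (increasing processing time): Order 3 Order 6 Order 1 Order 7 Order 5 Order 8 Order 4 Order 2.
Order 3: 0→2, due 71, lateness -69
Order 6: 2→6, due 60, lateness -54
Order 1: 6→13, due 51, lateness -38
Order 7: 13→21, due 74, lateness -53
Order 5: 21→31, due 45, lateness -14
Order 8: 31→44, due 29, lateness 15
Order 4: 44→60, due 61, lateness -1
Order 2: 60→79, due 35, lateness 44
Maximum = 44.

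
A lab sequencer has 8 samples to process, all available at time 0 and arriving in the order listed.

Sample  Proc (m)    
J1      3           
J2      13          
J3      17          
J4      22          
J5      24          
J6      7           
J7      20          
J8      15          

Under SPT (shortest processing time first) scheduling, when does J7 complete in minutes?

75

SPT (increasing processing time): J1 J6 J2 J8 J3 J7 J4 J5.
J1: 0→3
J6: 3→10
J2: 10→23
J8: 23→38
J3: 38→55
J7: 55→75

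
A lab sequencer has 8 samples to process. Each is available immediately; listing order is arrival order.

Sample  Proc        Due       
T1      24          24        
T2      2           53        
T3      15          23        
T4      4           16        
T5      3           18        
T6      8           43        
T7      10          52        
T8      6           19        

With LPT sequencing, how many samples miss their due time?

LPT (decreasing processing time): T1 T3 T7 T6 T8 T4 T5 T2.
T1: 0→24, due 24, tardiness 0
T3: 24→39, due 23, tardiness 16
T7: 39→49, due 52, tardiness 0
T6: 49→57, due 43, tardiness 14
T8: 57→63, due 19, tardiness 44
T4: 63→67, due 16, tardiness 51
T5: 67→70, due 18, tardiness 52
T2: 70→72, due 53, tardiness 19
Late samples: 6.

6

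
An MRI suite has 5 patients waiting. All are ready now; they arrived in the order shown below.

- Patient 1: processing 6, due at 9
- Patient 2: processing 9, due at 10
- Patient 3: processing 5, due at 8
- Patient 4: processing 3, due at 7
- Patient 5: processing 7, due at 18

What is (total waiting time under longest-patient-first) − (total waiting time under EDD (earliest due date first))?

LPT (decreasing processing time): Patient 2 Patient 5 Patient 1 Patient 3 Patient 4.
Patient 2: waits 0, runs 0→9
Patient 5: waits 9, runs 9→16
Patient 1: waits 16, runs 16→22
Patient 3: waits 22, runs 22→27
Patient 4: waits 27, runs 27→30
Sum = 0+9+16+22+27 = 74.
EDD (increasing due date): Patient 4 Patient 3 Patient 1 Patient 2 Patient 5.
Patient 4: waits 0, runs 0→3
Patient 3: waits 3, runs 3→8
Patient 1: waits 8, runs 8→14
Patient 2: waits 14, runs 14→23
Patient 5: waits 23, runs 23→30
Sum = 0+3+8+14+23 = 48.
Difference = 74 − 48 = 26.

26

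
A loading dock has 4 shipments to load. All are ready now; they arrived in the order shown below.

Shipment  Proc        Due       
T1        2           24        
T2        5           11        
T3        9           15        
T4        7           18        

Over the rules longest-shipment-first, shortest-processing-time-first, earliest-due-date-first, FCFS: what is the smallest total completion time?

LPT (decreasing processing time): T3 T4 T2 T1.
T3: 0→9
T4: 9→16
T2: 16→21
T1: 21→23
Sum = 9+16+21+23 = 69.
SPT (increasing processing time): T1 T2 T4 T3.
T1: 0→2
T2: 2→7
T4: 7→14
T3: 14→23
Sum = 2+7+14+23 = 46.
EDD (increasing due date): T2 T3 T4 T1.
T2: 0→5
T3: 5→14
T4: 14→21
T1: 21→23
Sum = 5+14+21+23 = 63.
FIFO (arrival order): T1 T2 T3 T4.
T1: 0→2
T2: 2→7
T3: 7→16
T4: 16→23
Sum = 2+7+16+23 = 48.
LPT 69, SPT 46, EDD 63, FIFO 48 → minimum 46.

46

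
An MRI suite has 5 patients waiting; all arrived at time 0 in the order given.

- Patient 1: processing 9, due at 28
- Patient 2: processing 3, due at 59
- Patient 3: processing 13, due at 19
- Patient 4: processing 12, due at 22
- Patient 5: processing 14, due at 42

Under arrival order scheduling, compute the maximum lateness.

FIFO (arrival order): Patient 1 Patient 2 Patient 3 Patient 4 Patient 5.
Patient 1: 0→9, due 28, lateness -19
Patient 2: 9→12, due 59, lateness -47
Patient 3: 12→25, due 19, lateness 6
Patient 4: 25→37, due 22, lateness 15
Patient 5: 37→51, due 42, lateness 9
Maximum = 15.

15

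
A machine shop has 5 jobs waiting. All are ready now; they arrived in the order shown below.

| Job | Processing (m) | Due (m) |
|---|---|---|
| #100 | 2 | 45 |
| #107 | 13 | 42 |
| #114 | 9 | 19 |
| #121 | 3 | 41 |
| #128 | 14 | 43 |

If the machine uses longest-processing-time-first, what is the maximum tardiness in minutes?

LPT (decreasing processing time): #128 #107 #114 #121 #100.
#128: 0→14, due 43, tardiness 0
#107: 14→27, due 42, tardiness 0
#114: 27→36, due 19, tardiness 17
#121: 36→39, due 41, tardiness 0
#100: 39→41, due 45, tardiness 0
Maximum = 17.

17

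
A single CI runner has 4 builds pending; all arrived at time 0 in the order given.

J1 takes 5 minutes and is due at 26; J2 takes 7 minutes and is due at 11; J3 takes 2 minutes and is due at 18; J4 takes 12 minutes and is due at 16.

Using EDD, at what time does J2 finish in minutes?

EDD (increasing due date): J2 J4 J3 J1.
J2: 0→7

7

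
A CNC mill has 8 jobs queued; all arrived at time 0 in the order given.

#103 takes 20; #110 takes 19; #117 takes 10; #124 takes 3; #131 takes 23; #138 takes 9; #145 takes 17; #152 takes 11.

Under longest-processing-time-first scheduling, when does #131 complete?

LPT (decreasing processing time): #131 #103 #110 #145 #152 #117 #138 #124.
#131: 0→23

23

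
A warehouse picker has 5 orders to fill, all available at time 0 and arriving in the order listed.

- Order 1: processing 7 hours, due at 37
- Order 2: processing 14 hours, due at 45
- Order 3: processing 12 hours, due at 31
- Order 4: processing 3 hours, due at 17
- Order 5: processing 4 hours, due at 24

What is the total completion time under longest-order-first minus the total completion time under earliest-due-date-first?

55

LPT (decreasing processing time): Order 2 Order 3 Order 1 Order 5 Order 4.
Order 2: 0→14
Order 3: 14→26
Order 1: 26→33
Order 5: 33→37
Order 4: 37→40
Sum = 14+26+33+37+40 = 150.
EDD (increasing due date): Order 4 Order 5 Order 3 Order 1 Order 2.
Order 4: 0→3
Order 5: 3→7
Order 3: 7→19
Order 1: 19→26
Order 2: 26→40
Sum = 3+7+19+26+40 = 95.
Difference = 150 − 95 = 55.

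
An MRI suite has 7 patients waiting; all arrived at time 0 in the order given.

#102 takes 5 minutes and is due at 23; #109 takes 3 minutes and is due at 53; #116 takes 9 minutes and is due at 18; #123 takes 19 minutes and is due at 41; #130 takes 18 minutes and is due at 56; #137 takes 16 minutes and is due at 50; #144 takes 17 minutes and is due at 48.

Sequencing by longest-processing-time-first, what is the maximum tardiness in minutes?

LPT (decreasing processing time): #123 #130 #144 #137 #116 #102 #109.
#123: 0→19, due 41, tardiness 0
#130: 19→37, due 56, tardiness 0
#144: 37→54, due 48, tardiness 6
#137: 54→70, due 50, tardiness 20
#116: 70→79, due 18, tardiness 61
#102: 79→84, due 23, tardiness 61
#109: 84→87, due 53, tardiness 34
Maximum = 61.

61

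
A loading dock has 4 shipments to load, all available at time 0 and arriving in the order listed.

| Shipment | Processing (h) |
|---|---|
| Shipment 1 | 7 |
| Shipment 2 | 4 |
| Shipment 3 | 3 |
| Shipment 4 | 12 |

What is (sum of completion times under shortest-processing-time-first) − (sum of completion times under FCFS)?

-8

SPT (increasing processing time): Shipment 3 Shipment 2 Shipment 1 Shipment 4.
Shipment 3: 0→3
Shipment 2: 3→7
Shipment 1: 7→14
Shipment 4: 14→26
Sum = 3+7+14+26 = 50.
FIFO (arrival order): Shipment 1 Shipment 2 Shipment 3 Shipment 4.
Shipment 1: 0→7
Shipment 2: 7→11
Shipment 3: 11→14
Shipment 4: 14→26
Sum = 7+11+14+26 = 58.
Difference = 50 − 58 = -8.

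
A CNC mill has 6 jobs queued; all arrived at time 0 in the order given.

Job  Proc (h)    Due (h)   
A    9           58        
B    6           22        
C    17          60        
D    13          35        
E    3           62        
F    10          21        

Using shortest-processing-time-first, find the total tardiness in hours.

13

SPT (increasing processing time): E B A F D C.
E: 0→3, due 62, tardiness 0
B: 3→9, due 22, tardiness 0
A: 9→18, due 58, tardiness 0
F: 18→28, due 21, tardiness 7
D: 28→41, due 35, tardiness 6
C: 41→58, due 60, tardiness 0
Sum = 0+0+0+7+6+0 = 13.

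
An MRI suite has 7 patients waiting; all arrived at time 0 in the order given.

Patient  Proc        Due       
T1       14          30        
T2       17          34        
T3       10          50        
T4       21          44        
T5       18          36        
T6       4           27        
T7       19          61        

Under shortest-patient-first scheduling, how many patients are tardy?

SPT (increasing processing time): T6 T3 T1 T2 T5 T7 T4.
T6: 0→4, due 27, tardiness 0
T3: 4→14, due 50, tardiness 0
T1: 14→28, due 30, tardiness 0
T2: 28→45, due 34, tardiness 11
T5: 45→63, due 36, tardiness 27
T7: 63→82, due 61, tardiness 21
T4: 82→103, due 44, tardiness 59
Late patients: 4.

4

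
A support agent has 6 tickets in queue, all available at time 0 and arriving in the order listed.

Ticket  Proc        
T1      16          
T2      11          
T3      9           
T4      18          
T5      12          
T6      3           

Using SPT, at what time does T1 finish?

51

SPT (increasing processing time): T6 T3 T2 T5 T1 T4.
T6: 0→3
T3: 3→12
T2: 12→23
T5: 23→35
T1: 35→51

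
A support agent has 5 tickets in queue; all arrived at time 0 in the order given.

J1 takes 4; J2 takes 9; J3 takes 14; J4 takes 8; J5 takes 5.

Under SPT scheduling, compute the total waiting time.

56

SPT (increasing processing time): J1 J5 J4 J2 J3.
J1: waits 0, runs 0→4
J5: waits 4, runs 4→9
J4: waits 9, runs 9→17
J2: waits 17, runs 17→26
J3: waits 26, runs 26→40
Sum = 0+4+9+17+26 = 56.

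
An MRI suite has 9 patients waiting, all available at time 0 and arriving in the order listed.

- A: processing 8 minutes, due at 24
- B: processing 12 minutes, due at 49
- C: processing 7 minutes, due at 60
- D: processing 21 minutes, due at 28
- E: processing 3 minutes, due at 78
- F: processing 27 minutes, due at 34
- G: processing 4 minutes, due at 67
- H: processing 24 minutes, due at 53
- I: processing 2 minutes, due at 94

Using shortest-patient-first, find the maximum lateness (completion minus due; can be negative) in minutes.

SPT (increasing processing time): I E G C A B D H F.
I: 0→2, due 94, lateness -92
E: 2→5, due 78, lateness -73
G: 5→9, due 67, lateness -58
C: 9→16, due 60, lateness -44
A: 16→24, due 24, lateness 0
B: 24→36, due 49, lateness -13
D: 36→57, due 28, lateness 29
H: 57→81, due 53, lateness 28
F: 81→108, due 34, lateness 74
Maximum = 74.

74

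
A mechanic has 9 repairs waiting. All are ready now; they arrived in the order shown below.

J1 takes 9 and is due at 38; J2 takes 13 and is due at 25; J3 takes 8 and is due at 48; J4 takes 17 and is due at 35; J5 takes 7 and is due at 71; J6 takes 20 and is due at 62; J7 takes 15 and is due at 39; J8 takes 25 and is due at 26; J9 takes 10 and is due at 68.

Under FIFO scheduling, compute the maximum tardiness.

FIFO (arrival order): J1 J2 J3 J4 J5 J6 J7 J8 J9.
J1: 0→9, due 38, tardiness 0
J2: 9→22, due 25, tardiness 0
J3: 22→30, due 48, tardiness 0
J4: 30→47, due 35, tardiness 12
J5: 47→54, due 71, tardiness 0
J6: 54→74, due 62, tardiness 12
J7: 74→89, due 39, tardiness 50
J8: 89→114, due 26, tardiness 88
J9: 114→124, due 68, tardiness 56
Maximum = 88.

88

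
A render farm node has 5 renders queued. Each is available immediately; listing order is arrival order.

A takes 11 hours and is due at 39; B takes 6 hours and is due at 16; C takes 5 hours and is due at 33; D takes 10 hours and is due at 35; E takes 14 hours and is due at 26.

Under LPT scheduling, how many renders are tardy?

2

LPT (decreasing processing time): E A D B C.
E: 0→14, due 26, tardiness 0
A: 14→25, due 39, tardiness 0
D: 25→35, due 35, tardiness 0
B: 35→41, due 16, tardiness 25
C: 41→46, due 33, tardiness 13
Late renders: 2.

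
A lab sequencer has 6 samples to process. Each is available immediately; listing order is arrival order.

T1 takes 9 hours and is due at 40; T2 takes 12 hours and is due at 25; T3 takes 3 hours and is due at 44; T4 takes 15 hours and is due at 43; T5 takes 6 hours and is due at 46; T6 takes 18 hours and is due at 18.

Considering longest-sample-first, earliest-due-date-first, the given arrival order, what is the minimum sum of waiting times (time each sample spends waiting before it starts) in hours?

LPT (decreasing processing time): T6 T4 T2 T1 T5 T3.
T6: waits 0, runs 0→18
T4: waits 18, runs 18→33
T2: waits 33, runs 33→45
T1: waits 45, runs 45→54
T5: waits 54, runs 54→60
T3: waits 60, runs 60→63
Sum = 0+18+33+45+54+60 = 210.
EDD (increasing due date): T6 T2 T1 T4 T3 T5.
T6: waits 0, runs 0→18
T2: waits 18, runs 18→30
T1: waits 30, runs 30→39
T4: waits 39, runs 39→54
T3: waits 54, runs 54→57
T5: waits 57, runs 57→63
Sum = 0+18+30+39+54+57 = 198.
FIFO (arrival order): T1 T2 T3 T4 T5 T6.
T1: waits 0, runs 0→9
T2: waits 9, runs 9→21
T3: waits 21, runs 21→24
T4: waits 24, runs 24→39
T5: waits 39, runs 39→45
T6: waits 45, runs 45→63
Sum = 0+9+21+24+39+45 = 138.
LPT 210, EDD 198, FIFO 138 → minimum 138.

138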